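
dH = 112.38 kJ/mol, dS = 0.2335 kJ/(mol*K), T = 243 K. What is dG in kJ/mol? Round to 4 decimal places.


Gibbs: dG = dH - T*dS (consistent units, dS already in kJ/(mol*K)).
T*dS = 243 * 0.2335 = 56.7405
dG = 112.38 - (56.7405)
dG = 55.6395 kJ/mol, rounded to 4 dp:

55.6395 kJ/mol


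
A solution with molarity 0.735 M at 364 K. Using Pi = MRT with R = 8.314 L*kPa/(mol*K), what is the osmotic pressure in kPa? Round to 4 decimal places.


Osmotic pressure (van't Hoff): Pi = M*R*T.
RT = 8.314 * 364 = 3026.296
Pi = 0.735 * 3026.296
Pi = 2224.32756 kPa, rounded to 4 dp:

2224.3276 kPa


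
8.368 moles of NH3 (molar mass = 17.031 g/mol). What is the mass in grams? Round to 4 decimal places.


mass = n * M
mass = 8.368 * 17.031
mass = 142.515408 g, rounded to 4 dp:

142.5154 g


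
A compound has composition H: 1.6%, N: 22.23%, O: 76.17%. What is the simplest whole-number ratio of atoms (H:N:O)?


Assume 100 g of compound, divide each mass% by atomic mass to get moles, then normalize by the smallest to get a raw atom ratio.
Moles per 100 g: H: 1.6/1.008 = 1.5873, N: 22.23/14.007 = 1.5871, O: 76.17/15.999 = 4.7609
Raw ratio (divide by min = 1.5871): H: 1.0, N: 1.0, O: 3.0
Multiply by 1 to clear fractions: H: 1.0 ~= 1, N: 1.0 ~= 1, O: 3.0 ~= 3
Reduce by GCD to get the simplest whole-number ratio:

1:1:3


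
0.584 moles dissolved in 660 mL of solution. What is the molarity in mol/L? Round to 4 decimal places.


Convert volume to liters: V_L = V_mL / 1000.
V_L = 660 / 1000 = 0.66 L
M = n / V_L = 0.584 / 0.66
M = 0.88484848 mol/L, rounded to 4 dp:

0.8848 mol/L


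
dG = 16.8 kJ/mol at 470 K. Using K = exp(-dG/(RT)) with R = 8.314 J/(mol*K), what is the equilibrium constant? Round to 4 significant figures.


dG is in kJ/mol; multiply by 1000 to match R in J/(mol*K).
RT = 8.314 * 470 = 3907.58 J/mol
exponent = -dG*1000 / (RT) = -(16.8*1000) / 3907.58 = -4.29933616
K = exp(-4.29933616)
K = 0.013577569, rounded to 4 significant figures:

0.01358


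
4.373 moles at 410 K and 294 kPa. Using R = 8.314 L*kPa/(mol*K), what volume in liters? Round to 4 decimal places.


PV = nRT, solve for V = nRT / P.
nRT = 4.373 * 8.314 * 410 = 14906.42
V = 14906.42 / 294
V = 50.70210884 L, rounded to 4 dp:

50.7021 L


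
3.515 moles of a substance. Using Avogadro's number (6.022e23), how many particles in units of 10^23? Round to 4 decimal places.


N = n * NA, then divide by 1e23 for the requested units.
N / 1e23 = n * 6.022
N / 1e23 = 3.515 * 6.022
N / 1e23 = 21.16733, rounded to 4 dp:

21.1673


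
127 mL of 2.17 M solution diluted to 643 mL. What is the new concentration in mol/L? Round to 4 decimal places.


Dilution: M1*V1 = M2*V2, solve for M2.
M2 = M1*V1 / V2
M2 = 2.17 * 127 / 643
M2 = 275.59 / 643
M2 = 0.42860031 mol/L, rounded to 4 dp:

0.4286 mol/L


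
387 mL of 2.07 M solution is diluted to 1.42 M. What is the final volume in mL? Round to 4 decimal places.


Dilution: M1*V1 = M2*V2, solve for V2.
V2 = M1*V1 / M2
V2 = 2.07 * 387 / 1.42
V2 = 801.09 / 1.42
V2 = 564.14788732 mL, rounded to 4 dp:

564.1479 mL


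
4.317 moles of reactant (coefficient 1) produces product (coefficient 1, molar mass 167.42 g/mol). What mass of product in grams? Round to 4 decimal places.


Use the coefficient ratio to convert reactant moles to product moles, then multiply by the product's molar mass.
moles_P = moles_R * (coeff_P / coeff_R) = 4.317 * (1/1) = 4.317
mass_P = moles_P * M_P = 4.317 * 167.42
mass_P = 722.75214 g, rounded to 4 dp:

722.7521 g


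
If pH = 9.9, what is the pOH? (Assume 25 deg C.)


At 25 deg C, pH + pOH = 14.
pOH = 14 - pH = 14 - 9.9
pOH = 4.1:

4.10


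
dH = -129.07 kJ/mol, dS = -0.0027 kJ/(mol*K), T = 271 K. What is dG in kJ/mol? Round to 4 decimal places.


Gibbs: dG = dH - T*dS (consistent units, dS already in kJ/(mol*K)).
T*dS = 271 * -0.0027 = -0.7317
dG = -129.07 - (-0.7317)
dG = -128.3383 kJ/mol, rounded to 4 dp:

-128.3383 kJ/mol


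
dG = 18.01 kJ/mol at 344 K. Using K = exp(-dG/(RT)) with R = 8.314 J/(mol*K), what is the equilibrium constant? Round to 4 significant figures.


dG is in kJ/mol; multiply by 1000 to match R in J/(mol*K).
RT = 8.314 * 344 = 2860.016 J/mol
exponent = -dG*1000 / (RT) = -(18.01*1000) / 2860.016 = -6.29716757
K = exp(-6.29716757)
K = 0.0018415134, rounded to 4 significant figures:

0.001842


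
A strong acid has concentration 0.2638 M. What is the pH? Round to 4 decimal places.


A strong acid dissociates completely, so [H+] equals the given concentration.
pH = -log10([H+]) = -log10(0.2638)
pH = 0.57872521, rounded to 4 dp:

0.5787


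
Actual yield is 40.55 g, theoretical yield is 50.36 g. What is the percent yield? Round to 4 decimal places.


% yield = 100 * actual / theoretical
% yield = 100 * 40.55 / 50.36
% yield = 80.52025417 %, rounded to 4 dp:

80.5203 %


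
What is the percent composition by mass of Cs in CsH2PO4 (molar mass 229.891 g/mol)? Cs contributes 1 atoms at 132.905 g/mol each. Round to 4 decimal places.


pct = 100 * (n_elem * M_elem) / M_total
mass_contribution = 1 * 132.905 = 132.905 g/mol
pct = 100 * 132.905 / 229.891
pct = 57.81218056 %, rounded to 4 dp:

57.8122 %


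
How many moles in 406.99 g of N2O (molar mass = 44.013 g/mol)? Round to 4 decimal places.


n = mass / M
n = 406.99 / 44.013
n = 9.24704065 mol, rounded to 4 dp:

9.2470 mol


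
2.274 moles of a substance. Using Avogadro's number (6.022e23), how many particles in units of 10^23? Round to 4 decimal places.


N = n * NA, then divide by 1e23 for the requested units.
N / 1e23 = n * 6.022
N / 1e23 = 2.274 * 6.022
N / 1e23 = 13.694028, rounded to 4 dp:

13.6940


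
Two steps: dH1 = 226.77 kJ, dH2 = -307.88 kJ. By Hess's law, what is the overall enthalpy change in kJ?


Hess's law: enthalpy is a state function, so add the step enthalpies.
dH_total = dH1 + dH2 = 226.77 + (-307.88)
dH_total = -81.11 kJ:

-81.11 kJ


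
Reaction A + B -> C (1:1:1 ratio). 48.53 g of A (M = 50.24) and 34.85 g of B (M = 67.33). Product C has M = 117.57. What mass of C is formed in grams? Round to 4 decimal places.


Find moles of each reactant; the smaller value is the limiting reagent in a 1:1:1 reaction, so moles_C equals moles of the limiter.
n_A = mass_A / M_A = 48.53 / 50.24 = 0.965963 mol
n_B = mass_B / M_B = 34.85 / 67.33 = 0.5176 mol
Limiting reagent: B (smaller), n_limiting = 0.5176 mol
mass_C = n_limiting * M_C = 0.5176 * 117.57
mass_C = 60.854232 g, rounded to 4 dp:

60.8542 g


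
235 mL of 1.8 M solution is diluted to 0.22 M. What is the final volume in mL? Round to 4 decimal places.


Dilution: M1*V1 = M2*V2, solve for V2.
V2 = M1*V1 / M2
V2 = 1.8 * 235 / 0.22
V2 = 423.0 / 0.22
V2 = 1922.72727273 mL, rounded to 4 dp:

1922.7273 mL


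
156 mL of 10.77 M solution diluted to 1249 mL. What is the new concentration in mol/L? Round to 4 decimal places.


Dilution: M1*V1 = M2*V2, solve for M2.
M2 = M1*V1 / V2
M2 = 10.77 * 156 / 1249
M2 = 1680.12 / 1249
M2 = 1.34517214 mol/L, rounded to 4 dp:

1.3452 mol/L


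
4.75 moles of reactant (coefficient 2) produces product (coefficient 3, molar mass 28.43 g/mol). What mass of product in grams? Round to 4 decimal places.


Use the coefficient ratio to convert reactant moles to product moles, then multiply by the product's molar mass.
moles_P = moles_R * (coeff_P / coeff_R) = 4.75 * (3/2) = 7.125
mass_P = moles_P * M_P = 7.125 * 28.43
mass_P = 202.56375 g, rounded to 4 dp:

202.5638 g


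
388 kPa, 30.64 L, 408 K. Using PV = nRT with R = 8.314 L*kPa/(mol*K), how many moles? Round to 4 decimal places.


PV = nRT, solve for n = PV / (RT).
PV = 388 * 30.64 = 11888.32
RT = 8.314 * 408 = 3392.112
n = 11888.32 / 3392.112
n = 3.5046956 mol, rounded to 4 dp:

3.5047 mol


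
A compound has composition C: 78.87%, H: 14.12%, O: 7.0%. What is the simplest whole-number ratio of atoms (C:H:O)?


Assume 100 g of compound, divide each mass% by atomic mass to get moles, then normalize by the smallest to get a raw atom ratio.
Moles per 100 g: C: 78.87/12.011 = 6.5665, H: 14.12/1.008 = 14.0079, O: 7.0/15.999 = 0.4375
Raw ratio (divide by min = 0.4375): C: 15.008, H: 32.016, O: 1.0
Multiply by 1 to clear fractions: C: 15.008 ~= 15, H: 32.016 ~= 32, O: 1.0 ~= 1
Reduce by GCD to get the simplest whole-number ratio:

15:32:1


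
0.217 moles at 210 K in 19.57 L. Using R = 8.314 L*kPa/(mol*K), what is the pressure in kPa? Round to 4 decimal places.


PV = nRT, solve for P = nRT / V.
nRT = 0.217 * 8.314 * 210 = 378.869
P = 378.869 / 19.57
P = 19.35968319 kPa, rounded to 4 dp:

19.3597 kPa


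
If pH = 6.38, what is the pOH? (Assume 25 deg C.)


At 25 deg C, pH + pOH = 14.
pOH = 14 - pH = 14 - 6.38
pOH = 7.62:

7.62


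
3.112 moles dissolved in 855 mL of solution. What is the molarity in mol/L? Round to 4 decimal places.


Convert volume to liters: V_L = V_mL / 1000.
V_L = 855 / 1000 = 0.855 L
M = n / V_L = 3.112 / 0.855
M = 3.63976608 mol/L, rounded to 4 dp:

3.6398 mol/L


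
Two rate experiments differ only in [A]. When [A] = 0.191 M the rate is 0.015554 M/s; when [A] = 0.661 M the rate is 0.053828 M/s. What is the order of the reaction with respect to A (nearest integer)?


Rate is proportional to [A]^n, so rate2/rate1 = ([A]2/[A]1)^n. Take logs to solve for n.
rate2/rate1 = 0.053828 / 0.015554 = 3.4607
[A]2/[A]1 = 0.661 / 0.191 = 3.4607
n = ln(3.4607) / ln(3.4607) = 1.0
Nearest integer order:

1


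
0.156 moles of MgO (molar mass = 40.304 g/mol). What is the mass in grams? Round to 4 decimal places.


mass = n * M
mass = 0.156 * 40.304
mass = 6.287424 g, rounded to 4 dp:

6.2874 g


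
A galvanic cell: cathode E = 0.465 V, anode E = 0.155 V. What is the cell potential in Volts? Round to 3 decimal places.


Standard cell potential: E_cell = E_cathode - E_anode.
E_cell = 0.465 - (0.155)
E_cell = 0.31 V, rounded to 3 dp:

0.310 V


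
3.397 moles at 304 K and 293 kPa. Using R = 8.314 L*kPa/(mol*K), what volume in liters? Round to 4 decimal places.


PV = nRT, solve for V = nRT / P.
nRT = 3.397 * 8.314 * 304 = 8585.768
V = 8585.768 / 293
V = 29.30296246 L, rounded to 4 dp:

29.3030 L


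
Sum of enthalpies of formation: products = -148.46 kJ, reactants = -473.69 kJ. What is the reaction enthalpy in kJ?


dH_rxn = sum(dH_f products) - sum(dH_f reactants)
dH_rxn = -148.46 - (-473.69)
dH_rxn = 325.23 kJ:

325.23 kJ


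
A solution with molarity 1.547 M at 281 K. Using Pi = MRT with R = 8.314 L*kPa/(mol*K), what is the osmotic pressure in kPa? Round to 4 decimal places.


Osmotic pressure (van't Hoff): Pi = M*R*T.
RT = 8.314 * 281 = 2336.234
Pi = 1.547 * 2336.234
Pi = 3614.153998 kPa, rounded to 4 dp:

3614.1540 kPa


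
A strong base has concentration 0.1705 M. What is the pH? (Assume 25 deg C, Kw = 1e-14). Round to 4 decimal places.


A strong base dissociates completely, so [OH-] equals the given concentration.
pOH = -log10([OH-]) = -log10(0.1705) = 0.768276
pH = 14 - pOH = 14 - 0.768276
pH = 13.231724, rounded to 4 dp:

13.2317


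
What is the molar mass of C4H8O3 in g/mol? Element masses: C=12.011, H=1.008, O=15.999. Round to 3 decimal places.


M = sum(count * atomic_mass) over atoms.
M = 4*12.011 + 8*1.008 + 3*15.999
M = 48.044 + 8.064 + 47.997
M = 104.105 g/mol, rounded to 3 dp:

104.105 g/mol


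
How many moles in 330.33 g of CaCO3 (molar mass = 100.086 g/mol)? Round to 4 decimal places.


n = mass / M
n = 330.33 / 100.086
n = 3.3004616 mol, rounded to 4 dp:

3.3005 mol


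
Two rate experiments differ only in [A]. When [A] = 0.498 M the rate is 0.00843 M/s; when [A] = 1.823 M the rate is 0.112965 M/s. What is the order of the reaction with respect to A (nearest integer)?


Rate is proportional to [A]^n, so rate2/rate1 = ([A]2/[A]1)^n. Take logs to solve for n.
rate2/rate1 = 0.112965 / 0.00843 = 13.4004
[A]2/[A]1 = 1.823 / 0.498 = 3.6606
n = ln(13.4004) / ln(3.6606) = 2.0
Nearest integer order:

2


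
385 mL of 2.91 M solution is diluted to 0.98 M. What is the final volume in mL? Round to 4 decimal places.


Dilution: M1*V1 = M2*V2, solve for V2.
V2 = M1*V1 / M2
V2 = 2.91 * 385 / 0.98
V2 = 1120.35 / 0.98
V2 = 1143.21428571 mL, rounded to 4 dp:

1143.2143 mL


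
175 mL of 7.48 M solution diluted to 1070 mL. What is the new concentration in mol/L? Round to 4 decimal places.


Dilution: M1*V1 = M2*V2, solve for M2.
M2 = M1*V1 / V2
M2 = 7.48 * 175 / 1070
M2 = 1309.0 / 1070
M2 = 1.22336449 mol/L, rounded to 4 dp:

1.2234 mol/L


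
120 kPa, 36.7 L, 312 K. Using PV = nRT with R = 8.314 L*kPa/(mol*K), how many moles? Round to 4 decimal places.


PV = nRT, solve for n = PV / (RT).
PV = 120 * 36.7 = 4404.0
RT = 8.314 * 312 = 2593.968
n = 4404.0 / 2593.968
n = 1.69778502 mol, rounded to 4 dp:

1.6978 mol


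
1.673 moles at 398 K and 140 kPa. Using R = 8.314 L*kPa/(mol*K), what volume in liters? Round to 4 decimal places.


PV = nRT, solve for V = nRT / P.
nRT = 1.673 * 8.314 * 398 = 5535.9102
V = 5535.9102 / 140
V = 39.54221571 L, rounded to 4 dp:

39.5422 L


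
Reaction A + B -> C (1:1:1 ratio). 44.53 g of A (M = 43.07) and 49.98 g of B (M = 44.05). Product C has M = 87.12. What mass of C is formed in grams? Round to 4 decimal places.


Find moles of each reactant; the smaller value is the limiting reagent in a 1:1:1 reaction, so moles_C equals moles of the limiter.
n_A = mass_A / M_A = 44.53 / 43.07 = 1.033898 mol
n_B = mass_B / M_B = 49.98 / 44.05 = 1.13462 mol
Limiting reagent: A (smaller), n_limiting = 1.033898 mol
mass_C = n_limiting * M_C = 1.033898 * 87.12
mass_C = 90.07319376 g, rounded to 4 dp:

90.0732 g


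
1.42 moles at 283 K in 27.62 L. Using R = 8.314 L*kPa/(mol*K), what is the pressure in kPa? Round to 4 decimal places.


PV = nRT, solve for P = nRT / V.
nRT = 1.42 * 8.314 * 283 = 3341.064
P = 3341.064 / 27.62
P = 120.9653874 kPa, rounded to 4 dp:

120.9654 kPa


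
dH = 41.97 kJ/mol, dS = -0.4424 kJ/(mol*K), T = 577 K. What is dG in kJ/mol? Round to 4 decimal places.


Gibbs: dG = dH - T*dS (consistent units, dS already in kJ/(mol*K)).
T*dS = 577 * -0.4424 = -255.2648
dG = 41.97 - (-255.2648)
dG = 297.2348 kJ/mol, rounded to 4 dp:

297.2348 kJ/mol


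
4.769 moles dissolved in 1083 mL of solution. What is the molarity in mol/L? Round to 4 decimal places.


Convert volume to liters: V_L = V_mL / 1000.
V_L = 1083 / 1000 = 1.083 L
M = n / V_L = 4.769 / 1.083
M = 4.40350877 mol/L, rounded to 4 dp:

4.4035 mol/L


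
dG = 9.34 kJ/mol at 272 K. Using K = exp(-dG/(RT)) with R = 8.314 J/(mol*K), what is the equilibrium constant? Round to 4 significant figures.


dG is in kJ/mol; multiply by 1000 to match R in J/(mol*K).
RT = 8.314 * 272 = 2261.408 J/mol
exponent = -dG*1000 / (RT) = -(9.34*1000) / 2261.408 = -4.13017023
K = exp(-4.13017023)
K = 0.016080141, rounded to 4 significant figures:

0.01608


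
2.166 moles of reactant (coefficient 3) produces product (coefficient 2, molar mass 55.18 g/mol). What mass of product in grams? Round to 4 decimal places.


Use the coefficient ratio to convert reactant moles to product moles, then multiply by the product's molar mass.
moles_P = moles_R * (coeff_P / coeff_R) = 2.166 * (2/3) = 1.444
mass_P = moles_P * M_P = 1.444 * 55.18
mass_P = 79.67992 g, rounded to 4 dp:

79.6799 g


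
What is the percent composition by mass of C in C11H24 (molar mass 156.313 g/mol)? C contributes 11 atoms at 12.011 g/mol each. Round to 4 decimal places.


pct = 100 * (n_elem * M_elem) / M_total
mass_contribution = 11 * 12.011 = 132.121 g/mol
pct = 100 * 132.121 / 156.313
pct = 84.52336018 %, rounded to 4 dp:

84.5234 %


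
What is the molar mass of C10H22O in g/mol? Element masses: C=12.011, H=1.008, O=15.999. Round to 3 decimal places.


M = sum(count * atomic_mass) over atoms.
M = 10*12.011 + 22*1.008 + 1*15.999
M = 120.11 + 22.176 + 15.999
M = 158.285 g/mol, rounded to 3 dp:

158.285 g/mol


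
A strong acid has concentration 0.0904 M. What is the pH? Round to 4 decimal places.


A strong acid dissociates completely, so [H+] equals the given concentration.
pH = -log10([H+]) = -log10(0.0904)
pH = 1.04383157, rounded to 4 dp:

1.0438


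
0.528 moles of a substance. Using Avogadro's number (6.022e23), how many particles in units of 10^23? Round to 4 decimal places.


N = n * NA, then divide by 1e23 for the requested units.
N / 1e23 = n * 6.022
N / 1e23 = 0.528 * 6.022
N / 1e23 = 3.179616, rounded to 4 dp:

3.1796


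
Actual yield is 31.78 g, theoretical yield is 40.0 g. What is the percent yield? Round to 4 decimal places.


% yield = 100 * actual / theoretical
% yield = 100 * 31.78 / 40.0
% yield = 79.45 %, rounded to 4 dp:

79.4500 %


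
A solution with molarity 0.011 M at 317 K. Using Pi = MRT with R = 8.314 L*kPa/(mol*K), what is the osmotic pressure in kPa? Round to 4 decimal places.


Osmotic pressure (van't Hoff): Pi = M*R*T.
RT = 8.314 * 317 = 2635.538
Pi = 0.011 * 2635.538
Pi = 28.990918 kPa, rounded to 4 dp:

28.9909 kPa


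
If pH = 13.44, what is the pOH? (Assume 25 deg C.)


At 25 deg C, pH + pOH = 14.
pOH = 14 - pH = 14 - 13.44
pOH = 0.56:

0.56


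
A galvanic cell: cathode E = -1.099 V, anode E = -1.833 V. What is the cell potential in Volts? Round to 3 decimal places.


Standard cell potential: E_cell = E_cathode - E_anode.
E_cell = -1.099 - (-1.833)
E_cell = 0.734 V, rounded to 3 dp:

0.734 V


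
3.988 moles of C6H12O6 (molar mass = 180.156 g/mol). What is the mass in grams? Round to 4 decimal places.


mass = n * M
mass = 3.988 * 180.156
mass = 718.462128 g, rounded to 4 dp:

718.4621 g


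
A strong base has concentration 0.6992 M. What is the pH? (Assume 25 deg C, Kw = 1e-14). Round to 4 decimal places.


A strong base dissociates completely, so [OH-] equals the given concentration.
pOH = -log10([OH-]) = -log10(0.6992) = 0.155399
pH = 14 - pOH = 14 - 0.155399
pH = 13.844601, rounded to 4 dp:

13.8446


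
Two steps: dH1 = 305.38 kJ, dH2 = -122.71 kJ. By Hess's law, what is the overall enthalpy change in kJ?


Hess's law: enthalpy is a state function, so add the step enthalpies.
dH_total = dH1 + dH2 = 305.38 + (-122.71)
dH_total = 182.67 kJ:

182.67 kJ


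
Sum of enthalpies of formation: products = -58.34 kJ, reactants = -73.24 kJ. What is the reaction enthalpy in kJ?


dH_rxn = sum(dH_f products) - sum(dH_f reactants)
dH_rxn = -58.34 - (-73.24)
dH_rxn = 14.9 kJ:

14.90 kJ


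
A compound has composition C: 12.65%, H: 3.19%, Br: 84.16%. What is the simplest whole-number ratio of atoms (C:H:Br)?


Assume 100 g of compound, divide each mass% by atomic mass to get moles, then normalize by the smallest to get a raw atom ratio.
Moles per 100 g: C: 12.65/12.011 = 1.0532, H: 3.19/1.008 = 3.1647, Br: 84.16/79.904 = 1.0533
Raw ratio (divide by min = 1.0532): C: 1.0, H: 3.005, Br: 1.0
Multiply by 1 to clear fractions: C: 1.0 ~= 1, H: 3.005 ~= 3, Br: 1.0 ~= 1
Reduce by GCD to get the simplest whole-number ratio:

1:3:1


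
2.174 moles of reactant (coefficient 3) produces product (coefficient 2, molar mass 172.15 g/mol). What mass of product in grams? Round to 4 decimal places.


Use the coefficient ratio to convert reactant moles to product moles, then multiply by the product's molar mass.
moles_P = moles_R * (coeff_P / coeff_R) = 2.174 * (2/3) = 1.449333
mass_P = moles_P * M_P = 1.449333 * 172.15
mass_P = 249.50267595 g, rounded to 4 dp:

249.5027 g


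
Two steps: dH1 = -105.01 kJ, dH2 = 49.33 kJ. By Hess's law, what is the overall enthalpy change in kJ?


Hess's law: enthalpy is a state function, so add the step enthalpies.
dH_total = dH1 + dH2 = -105.01 + (49.33)
dH_total = -55.68 kJ:

-55.68 kJ


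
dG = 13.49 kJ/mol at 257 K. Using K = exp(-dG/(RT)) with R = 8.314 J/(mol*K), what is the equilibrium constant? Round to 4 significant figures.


dG is in kJ/mol; multiply by 1000 to match R in J/(mol*K).
RT = 8.314 * 257 = 2136.698 J/mol
exponent = -dG*1000 / (RT) = -(13.49*1000) / 2136.698 = -6.31347996
K = exp(-6.31347996)
K = 0.0018117176, rounded to 4 significant figures:

0.001812


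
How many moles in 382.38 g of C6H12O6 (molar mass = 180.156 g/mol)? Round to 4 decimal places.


n = mass / M
n = 382.38 / 180.156
n = 2.12249384 mol, rounded to 4 dp:

2.1225 mol


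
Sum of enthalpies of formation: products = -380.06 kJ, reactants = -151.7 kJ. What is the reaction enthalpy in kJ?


dH_rxn = sum(dH_f products) - sum(dH_f reactants)
dH_rxn = -380.06 - (-151.7)
dH_rxn = -228.36 kJ:

-228.36 kJ


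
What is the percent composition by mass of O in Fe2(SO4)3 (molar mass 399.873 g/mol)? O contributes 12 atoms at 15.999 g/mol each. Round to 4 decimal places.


pct = 100 * (n_elem * M_elem) / M_total
mass_contribution = 12 * 15.999 = 191.988 g/mol
pct = 100 * 191.988 / 399.873
pct = 48.01224389 %, rounded to 4 dp:

48.0122 %


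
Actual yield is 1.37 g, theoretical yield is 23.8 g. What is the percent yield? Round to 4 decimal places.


% yield = 100 * actual / theoretical
% yield = 100 * 1.37 / 23.8
% yield = 5.75630252 %, rounded to 4 dp:

5.7563 %


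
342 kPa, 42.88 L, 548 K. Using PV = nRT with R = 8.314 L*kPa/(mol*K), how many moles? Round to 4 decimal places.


PV = nRT, solve for n = PV / (RT).
PV = 342 * 42.88 = 14664.96
RT = 8.314 * 548 = 4556.072
n = 14664.96 / 4556.072
n = 3.21877266 mol, rounded to 4 dp:

3.2188 mol


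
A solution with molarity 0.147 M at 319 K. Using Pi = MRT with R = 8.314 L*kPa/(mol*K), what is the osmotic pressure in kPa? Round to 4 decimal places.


Osmotic pressure (van't Hoff): Pi = M*R*T.
RT = 8.314 * 319 = 2652.166
Pi = 0.147 * 2652.166
Pi = 389.868402 kPa, rounded to 4 dp:

389.8684 kPa


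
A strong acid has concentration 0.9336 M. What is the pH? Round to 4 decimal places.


A strong acid dissociates completely, so [H+] equals the given concentration.
pH = -log10([H+]) = -log10(0.9336)
pH = 0.02983916, rounded to 4 dp:

0.0298


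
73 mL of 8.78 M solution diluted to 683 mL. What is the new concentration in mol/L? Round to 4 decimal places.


Dilution: M1*V1 = M2*V2, solve for M2.
M2 = M1*V1 / V2
M2 = 8.78 * 73 / 683
M2 = 640.94 / 683
M2 = 0.93841874 mol/L, rounded to 4 dp:

0.9384 mol/L


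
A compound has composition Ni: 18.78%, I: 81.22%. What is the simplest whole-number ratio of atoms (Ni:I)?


Assume 100 g of compound, divide each mass% by atomic mass to get moles, then normalize by the smallest to get a raw atom ratio.
Moles per 100 g: Ni: 18.78/58.693 = 0.32, I: 81.22/126.904 = 0.64
Raw ratio (divide by min = 0.32): Ni: 1.0, I: 2.0
Multiply by 1 to clear fractions: Ni: 1.0 ~= 1, I: 2.0 ~= 2
Reduce by GCD to get the simplest whole-number ratio:

1:2


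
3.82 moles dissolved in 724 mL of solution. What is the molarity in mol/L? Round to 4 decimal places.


Convert volume to liters: V_L = V_mL / 1000.
V_L = 724 / 1000 = 0.724 L
M = n / V_L = 3.82 / 0.724
M = 5.27624309 mol/L, rounded to 4 dp:

5.2762 mol/L


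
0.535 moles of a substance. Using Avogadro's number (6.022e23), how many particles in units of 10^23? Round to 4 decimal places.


N = n * NA, then divide by 1e23 for the requested units.
N / 1e23 = n * 6.022
N / 1e23 = 0.535 * 6.022
N / 1e23 = 3.22177, rounded to 4 dp:

3.2218


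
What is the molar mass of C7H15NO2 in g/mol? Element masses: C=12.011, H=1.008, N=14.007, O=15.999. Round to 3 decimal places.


M = sum(count * atomic_mass) over atoms.
M = 7*12.011 + 15*1.008 + 1*14.007 + 2*15.999
M = 84.077 + 15.12 + 14.007 + 31.998
M = 145.202 g/mol, rounded to 3 dp:

145.202 g/mol


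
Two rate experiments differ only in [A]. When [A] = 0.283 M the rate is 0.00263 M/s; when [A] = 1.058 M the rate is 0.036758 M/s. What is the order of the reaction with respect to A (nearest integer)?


Rate is proportional to [A]^n, so rate2/rate1 = ([A]2/[A]1)^n. Take logs to solve for n.
rate2/rate1 = 0.036758 / 0.00263 = 13.9764
[A]2/[A]1 = 1.058 / 0.283 = 3.7385
n = ln(13.9764) / ln(3.7385) = 2.0
Nearest integer order:

2


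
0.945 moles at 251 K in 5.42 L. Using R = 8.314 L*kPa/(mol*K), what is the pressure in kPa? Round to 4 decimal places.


PV = nRT, solve for P = nRT / V.
nRT = 0.945 * 8.314 * 251 = 1972.0392
P = 1972.0392 / 5.42
P = 363.84487085 kPa, rounded to 4 dp:

363.8449 kPa


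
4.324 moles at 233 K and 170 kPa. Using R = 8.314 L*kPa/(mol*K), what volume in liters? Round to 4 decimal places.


PV = nRT, solve for V = nRT / P.
nRT = 4.324 * 8.314 * 233 = 8376.2885
V = 8376.2885 / 170
V = 49.27228529 L, rounded to 4 dp:

49.2723 L


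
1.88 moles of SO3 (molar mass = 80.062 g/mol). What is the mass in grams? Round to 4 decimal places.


mass = n * M
mass = 1.88 * 80.062
mass = 150.51656 g, rounded to 4 dp:

150.5166 g


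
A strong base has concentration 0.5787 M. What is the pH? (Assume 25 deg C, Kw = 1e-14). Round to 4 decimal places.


A strong base dissociates completely, so [OH-] equals the given concentration.
pOH = -log10([OH-]) = -log10(0.5787) = 0.237547
pH = 14 - pOH = 14 - 0.237547
pH = 13.762453, rounded to 4 dp:

13.7625


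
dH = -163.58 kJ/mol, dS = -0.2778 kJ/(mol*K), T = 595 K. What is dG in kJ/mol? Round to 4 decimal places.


Gibbs: dG = dH - T*dS (consistent units, dS already in kJ/(mol*K)).
T*dS = 595 * -0.2778 = -165.291
dG = -163.58 - (-165.291)
dG = 1.711 kJ/mol, rounded to 4 dp:

1.7110 kJ/mol


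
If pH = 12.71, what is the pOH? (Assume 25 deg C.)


At 25 deg C, pH + pOH = 14.
pOH = 14 - pH = 14 - 12.71
pOH = 1.29:

1.29


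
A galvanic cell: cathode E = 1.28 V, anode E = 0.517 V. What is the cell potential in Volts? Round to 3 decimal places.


Standard cell potential: E_cell = E_cathode - E_anode.
E_cell = 1.28 - (0.517)
E_cell = 0.763 V, rounded to 3 dp:

0.763 V


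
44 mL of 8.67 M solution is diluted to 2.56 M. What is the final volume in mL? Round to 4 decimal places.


Dilution: M1*V1 = M2*V2, solve for V2.
V2 = M1*V1 / M2
V2 = 8.67 * 44 / 2.56
V2 = 381.48 / 2.56
V2 = 149.015625 mL, rounded to 4 dp:

149.0156 mL


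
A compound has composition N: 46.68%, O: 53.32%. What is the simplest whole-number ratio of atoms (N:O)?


Assume 100 g of compound, divide each mass% by atomic mass to get moles, then normalize by the smallest to get a raw atom ratio.
Moles per 100 g: N: 46.68/14.007 = 3.3326, O: 53.32/15.999 = 3.3327
Raw ratio (divide by min = 3.3326): N: 1.0, O: 1.0
Multiply by 1 to clear fractions: N: 1.0 ~= 1, O: 1.0 ~= 1
Reduce by GCD to get the simplest whole-number ratio:

1:1


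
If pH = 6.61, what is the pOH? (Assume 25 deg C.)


At 25 deg C, pH + pOH = 14.
pOH = 14 - pH = 14 - 6.61
pOH = 7.39:

7.39


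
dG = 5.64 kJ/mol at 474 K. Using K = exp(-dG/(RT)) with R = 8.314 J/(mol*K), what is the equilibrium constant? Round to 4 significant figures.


dG is in kJ/mol; multiply by 1000 to match R in J/(mol*K).
RT = 8.314 * 474 = 3940.836 J/mol
exponent = -dG*1000 / (RT) = -(5.64*1000) / 3940.836 = -1.43116841
K = exp(-1.43116841)
K = 0.23902947, rounded to 4 significant figures:

0.2390


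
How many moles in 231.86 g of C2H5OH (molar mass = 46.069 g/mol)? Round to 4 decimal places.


n = mass / M
n = 231.86 / 46.069
n = 5.03288545 mol, rounded to 4 dp:

5.0329 mol


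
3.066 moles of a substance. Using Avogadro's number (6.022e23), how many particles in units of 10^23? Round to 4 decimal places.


N = n * NA, then divide by 1e23 for the requested units.
N / 1e23 = n * 6.022
N / 1e23 = 3.066 * 6.022
N / 1e23 = 18.463452, rounded to 4 dp:

18.4635


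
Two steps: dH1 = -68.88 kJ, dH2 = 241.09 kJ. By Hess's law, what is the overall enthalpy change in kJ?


Hess's law: enthalpy is a state function, so add the step enthalpies.
dH_total = dH1 + dH2 = -68.88 + (241.09)
dH_total = 172.21 kJ:

172.21 kJ


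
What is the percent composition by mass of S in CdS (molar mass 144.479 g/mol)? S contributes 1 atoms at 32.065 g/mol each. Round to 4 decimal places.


pct = 100 * (n_elem * M_elem) / M_total
mass_contribution = 1 * 32.065 = 32.065 g/mol
pct = 100 * 32.065 / 144.479
pct = 22.19353678 %, rounded to 4 dp:

22.1935 %


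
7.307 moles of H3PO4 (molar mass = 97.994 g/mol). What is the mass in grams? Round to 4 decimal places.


mass = n * M
mass = 7.307 * 97.994
mass = 716.042158 g, rounded to 4 dp:

716.0422 g


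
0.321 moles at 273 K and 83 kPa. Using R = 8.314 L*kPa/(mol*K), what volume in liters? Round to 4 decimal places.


PV = nRT, solve for V = nRT / P.
nRT = 0.321 * 8.314 * 273 = 728.5808
V = 728.5808 / 83
V = 8.77808193 L, rounded to 4 dp:

8.7781 L


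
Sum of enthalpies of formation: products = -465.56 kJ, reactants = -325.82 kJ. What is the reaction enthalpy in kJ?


dH_rxn = sum(dH_f products) - sum(dH_f reactants)
dH_rxn = -465.56 - (-325.82)
dH_rxn = -139.74 kJ:

-139.74 kJ


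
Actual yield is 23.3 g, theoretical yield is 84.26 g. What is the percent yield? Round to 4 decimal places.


% yield = 100 * actual / theoretical
% yield = 100 * 23.3 / 84.26
% yield = 27.65250415 %, rounded to 4 dp:

27.6525 %


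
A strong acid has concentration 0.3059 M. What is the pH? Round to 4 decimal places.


A strong acid dissociates completely, so [H+] equals the given concentration.
pH = -log10([H+]) = -log10(0.3059)
pH = 0.51442052, rounded to 4 dp:

0.5144


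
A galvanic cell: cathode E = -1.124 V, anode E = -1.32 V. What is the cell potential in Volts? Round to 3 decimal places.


Standard cell potential: E_cell = E_cathode - E_anode.
E_cell = -1.124 - (-1.32)
E_cell = 0.196 V, rounded to 3 dp:

0.196 V


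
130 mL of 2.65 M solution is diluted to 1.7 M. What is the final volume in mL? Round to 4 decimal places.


Dilution: M1*V1 = M2*V2, solve for V2.
V2 = M1*V1 / M2
V2 = 2.65 * 130 / 1.7
V2 = 344.5 / 1.7
V2 = 202.64705882 mL, rounded to 4 dp:

202.6471 mL


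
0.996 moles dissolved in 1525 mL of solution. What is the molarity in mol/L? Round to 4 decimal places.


Convert volume to liters: V_L = V_mL / 1000.
V_L = 1525 / 1000 = 1.525 L
M = n / V_L = 0.996 / 1.525
M = 0.65311475 mol/L, rounded to 4 dp:

0.6531 mol/L


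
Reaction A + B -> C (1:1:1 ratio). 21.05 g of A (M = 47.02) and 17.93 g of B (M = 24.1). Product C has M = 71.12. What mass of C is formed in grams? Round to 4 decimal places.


Find moles of each reactant; the smaller value is the limiting reagent in a 1:1:1 reaction, so moles_C equals moles of the limiter.
n_A = mass_A / M_A = 21.05 / 47.02 = 0.447682 mol
n_B = mass_B / M_B = 17.93 / 24.1 = 0.743983 mol
Limiting reagent: A (smaller), n_limiting = 0.447682 mol
mass_C = n_limiting * M_C = 0.447682 * 71.12
mass_C = 31.83914384 g, rounded to 4 dp:

31.8391 g


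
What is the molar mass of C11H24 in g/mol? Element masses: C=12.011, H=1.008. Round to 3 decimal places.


M = sum(count * atomic_mass) over atoms.
M = 11*12.011 + 24*1.008
M = 132.121 + 24.192
M = 156.313 g/mol, rounded to 3 dp:

156.313 g/mol


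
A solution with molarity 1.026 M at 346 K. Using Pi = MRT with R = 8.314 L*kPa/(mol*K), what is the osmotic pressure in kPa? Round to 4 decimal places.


Osmotic pressure (van't Hoff): Pi = M*R*T.
RT = 8.314 * 346 = 2876.644
Pi = 1.026 * 2876.644
Pi = 2951.436744 kPa, rounded to 4 dp:

2951.4367 kPa


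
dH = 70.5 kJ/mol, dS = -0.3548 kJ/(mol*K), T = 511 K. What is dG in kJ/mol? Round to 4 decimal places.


Gibbs: dG = dH - T*dS (consistent units, dS already in kJ/(mol*K)).
T*dS = 511 * -0.3548 = -181.3028
dG = 70.5 - (-181.3028)
dG = 251.8028 kJ/mol, rounded to 4 dp:

251.8028 kJ/mol


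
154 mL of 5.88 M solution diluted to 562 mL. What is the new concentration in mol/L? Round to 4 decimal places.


Dilution: M1*V1 = M2*V2, solve for M2.
M2 = M1*V1 / V2
M2 = 5.88 * 154 / 562
M2 = 905.52 / 562
M2 = 1.61124555 mol/L, rounded to 4 dp:

1.6112 mol/L


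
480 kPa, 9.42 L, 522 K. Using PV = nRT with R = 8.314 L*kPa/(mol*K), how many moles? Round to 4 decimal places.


PV = nRT, solve for n = PV / (RT).
PV = 480 * 9.42 = 4521.6
RT = 8.314 * 522 = 4339.908
n = 4521.6 / 4339.908
n = 1.0418654 mol, rounded to 4 dp:

1.0419 mol


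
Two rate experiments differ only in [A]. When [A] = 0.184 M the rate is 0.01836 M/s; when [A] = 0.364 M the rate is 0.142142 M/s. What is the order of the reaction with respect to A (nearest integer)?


Rate is proportional to [A]^n, so rate2/rate1 = ([A]2/[A]1)^n. Take logs to solve for n.
rate2/rate1 = 0.142142 / 0.01836 = 7.7419
[A]2/[A]1 = 0.364 / 0.184 = 1.9783
n = ln(7.7419) / ln(1.9783) = 3.0
Nearest integer order:

3


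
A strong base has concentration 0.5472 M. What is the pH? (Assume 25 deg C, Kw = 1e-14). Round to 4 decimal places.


A strong base dissociates completely, so [OH-] equals the given concentration.
pOH = -log10([OH-]) = -log10(0.5472) = 0.261854
pH = 14 - pOH = 14 - 0.261854
pH = 13.738146, rounded to 4 dp:

13.7381


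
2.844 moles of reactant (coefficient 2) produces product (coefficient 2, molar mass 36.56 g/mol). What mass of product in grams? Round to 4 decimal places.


Use the coefficient ratio to convert reactant moles to product moles, then multiply by the product's molar mass.
moles_P = moles_R * (coeff_P / coeff_R) = 2.844 * (2/2) = 2.844
mass_P = moles_P * M_P = 2.844 * 36.56
mass_P = 103.97664 g, rounded to 4 dp:

103.9766 g


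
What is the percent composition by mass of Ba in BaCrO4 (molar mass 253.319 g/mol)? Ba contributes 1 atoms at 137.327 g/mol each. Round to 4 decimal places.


pct = 100 * (n_elem * M_elem) / M_total
mass_contribution = 1 * 137.327 = 137.327 g/mol
pct = 100 * 137.327 / 253.319
pct = 54.21109352 %, rounded to 4 dp:

54.2111 %


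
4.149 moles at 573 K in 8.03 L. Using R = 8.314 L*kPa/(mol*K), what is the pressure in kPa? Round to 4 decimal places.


PV = nRT, solve for P = nRT / V.
nRT = 4.149 * 8.314 * 573 = 19765.5124
P = 19765.5124 / 8.03
P = 2461.45858032 kPa, rounded to 4 dp:

2461.4586 kPa


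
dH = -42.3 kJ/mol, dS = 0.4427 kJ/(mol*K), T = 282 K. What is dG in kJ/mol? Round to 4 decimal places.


Gibbs: dG = dH - T*dS (consistent units, dS already in kJ/(mol*K)).
T*dS = 282 * 0.4427 = 124.8414
dG = -42.3 - (124.8414)
dG = -167.1414 kJ/mol, rounded to 4 dp:

-167.1414 kJ/mol


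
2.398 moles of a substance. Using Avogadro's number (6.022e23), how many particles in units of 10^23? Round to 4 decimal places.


N = n * NA, then divide by 1e23 for the requested units.
N / 1e23 = n * 6.022
N / 1e23 = 2.398 * 6.022
N / 1e23 = 14.440756, rounded to 4 dp:

14.4408


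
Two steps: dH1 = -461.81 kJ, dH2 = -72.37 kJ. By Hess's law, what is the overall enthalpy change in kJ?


Hess's law: enthalpy is a state function, so add the step enthalpies.
dH_total = dH1 + dH2 = -461.81 + (-72.37)
dH_total = -534.18 kJ:

-534.18 kJ


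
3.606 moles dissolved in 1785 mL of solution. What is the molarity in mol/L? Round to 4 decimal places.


Convert volume to liters: V_L = V_mL / 1000.
V_L = 1785 / 1000 = 1.785 L
M = n / V_L = 3.606 / 1.785
M = 2.02016807 mol/L, rounded to 4 dp:

2.0202 mol/L


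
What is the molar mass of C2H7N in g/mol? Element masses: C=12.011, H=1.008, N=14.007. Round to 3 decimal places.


M = sum(count * atomic_mass) over atoms.
M = 2*12.011 + 7*1.008 + 1*14.007
M = 24.022 + 7.056 + 14.007
M = 45.085 g/mol, rounded to 3 dp:

45.085 g/mol


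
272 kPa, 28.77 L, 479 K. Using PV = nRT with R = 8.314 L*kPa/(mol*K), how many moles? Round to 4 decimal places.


PV = nRT, solve for n = PV / (RT).
PV = 272 * 28.77 = 7825.44
RT = 8.314 * 479 = 3982.406
n = 7825.44 / 3982.406
n = 1.96500307 mol, rounded to 4 dp:

1.9650 mol


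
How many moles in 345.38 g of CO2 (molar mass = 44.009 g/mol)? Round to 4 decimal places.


n = mass / M
n = 345.38 / 44.009
n = 7.84794019 mol, rounded to 4 dp:

7.8479 mol


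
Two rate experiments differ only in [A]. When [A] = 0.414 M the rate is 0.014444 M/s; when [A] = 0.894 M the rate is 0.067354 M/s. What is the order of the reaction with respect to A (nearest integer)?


Rate is proportional to [A]^n, so rate2/rate1 = ([A]2/[A]1)^n. Take logs to solve for n.
rate2/rate1 = 0.067354 / 0.014444 = 4.6631
[A]2/[A]1 = 0.894 / 0.414 = 2.1594
n = ln(4.6631) / ln(2.1594) = 2.0
Nearest integer order:

2


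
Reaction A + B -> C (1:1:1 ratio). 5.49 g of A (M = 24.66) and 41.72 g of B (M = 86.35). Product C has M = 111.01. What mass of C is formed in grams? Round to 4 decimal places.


Find moles of each reactant; the smaller value is the limiting reagent in a 1:1:1 reaction, so moles_C equals moles of the limiter.
n_A = mass_A / M_A = 5.49 / 24.66 = 0.222628 mol
n_B = mass_B / M_B = 41.72 / 86.35 = 0.48315 mol
Limiting reagent: A (smaller), n_limiting = 0.222628 mol
mass_C = n_limiting * M_C = 0.222628 * 111.01
mass_C = 24.71393428 g, rounded to 4 dp:

24.7139 g


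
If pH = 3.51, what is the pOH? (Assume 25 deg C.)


At 25 deg C, pH + pOH = 14.
pOH = 14 - pH = 14 - 3.51
pOH = 10.49:

10.49


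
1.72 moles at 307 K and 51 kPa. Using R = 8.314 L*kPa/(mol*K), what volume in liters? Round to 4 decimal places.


PV = nRT, solve for V = nRT / P.
nRT = 1.72 * 8.314 * 307 = 4390.1246
V = 4390.1246 / 51
V = 86.08087451 L, rounded to 4 dp:

86.0809 L


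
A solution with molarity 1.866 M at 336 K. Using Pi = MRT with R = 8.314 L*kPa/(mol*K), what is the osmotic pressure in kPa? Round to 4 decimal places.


Osmotic pressure (van't Hoff): Pi = M*R*T.
RT = 8.314 * 336 = 2793.504
Pi = 1.866 * 2793.504
Pi = 5212.678464 kPa, rounded to 4 dp:

5212.6785 kPa


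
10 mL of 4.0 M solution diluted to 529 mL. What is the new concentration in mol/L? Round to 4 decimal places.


Dilution: M1*V1 = M2*V2, solve for M2.
M2 = M1*V1 / V2
M2 = 4.0 * 10 / 529
M2 = 40.0 / 529
M2 = 0.07561437 mol/L, rounded to 4 dp:

0.0756 mol/L


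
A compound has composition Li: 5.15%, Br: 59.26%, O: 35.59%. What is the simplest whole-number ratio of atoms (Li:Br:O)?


Assume 100 g of compound, divide each mass% by atomic mass to get moles, then normalize by the smallest to get a raw atom ratio.
Moles per 100 g: Li: 5.15/6.941 = 0.742, Br: 59.26/79.904 = 0.7416, O: 35.59/15.999 = 2.2245
Raw ratio (divide by min = 0.7416): Li: 1.0, Br: 1.0, O: 2.999
Multiply by 1 to clear fractions: Li: 1.0 ~= 1, Br: 1.0 ~= 1, O: 2.999 ~= 3
Reduce by GCD to get the simplest whole-number ratio:

1:1:3


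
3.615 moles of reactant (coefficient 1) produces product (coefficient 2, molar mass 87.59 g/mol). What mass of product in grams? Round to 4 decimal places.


Use the coefficient ratio to convert reactant moles to product moles, then multiply by the product's molar mass.
moles_P = moles_R * (coeff_P / coeff_R) = 3.615 * (2/1) = 7.23
mass_P = moles_P * M_P = 7.23 * 87.59
mass_P = 633.2757 g, rounded to 4 dp:

633.2757 g


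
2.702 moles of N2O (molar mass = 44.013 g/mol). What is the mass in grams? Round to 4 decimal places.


mass = n * M
mass = 2.702 * 44.013
mass = 118.923126 g, rounded to 4 dp:

118.9231 g


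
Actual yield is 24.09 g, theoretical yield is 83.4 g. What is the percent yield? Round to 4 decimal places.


% yield = 100 * actual / theoretical
% yield = 100 * 24.09 / 83.4
% yield = 28.88489209 %, rounded to 4 dp:

28.8849 %


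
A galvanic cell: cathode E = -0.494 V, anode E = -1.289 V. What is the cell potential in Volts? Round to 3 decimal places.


Standard cell potential: E_cell = E_cathode - E_anode.
E_cell = -0.494 - (-1.289)
E_cell = 0.795 V, rounded to 3 dp:

0.795 V


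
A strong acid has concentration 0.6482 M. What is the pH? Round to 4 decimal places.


A strong acid dissociates completely, so [H+] equals the given concentration.
pH = -log10([H+]) = -log10(0.6482)
pH = 0.18829097, rounded to 4 dp:

0.1883


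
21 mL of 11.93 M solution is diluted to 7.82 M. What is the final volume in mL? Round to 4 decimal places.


Dilution: M1*V1 = M2*V2, solve for V2.
V2 = M1*V1 / M2
V2 = 11.93 * 21 / 7.82
V2 = 250.53 / 7.82
V2 = 32.0370844 mL, rounded to 4 dp:

32.0371 mL
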